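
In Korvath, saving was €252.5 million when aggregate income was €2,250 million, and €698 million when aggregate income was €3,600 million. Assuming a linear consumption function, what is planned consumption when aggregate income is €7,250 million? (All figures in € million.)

C = 5347.5

MPS = ΔS/ΔY = (698 − 252.5)/(3600 − 2250) = 445.5/1350 = 0.33
MPC = 1 − MPS = 0.67
Autonomous saving = 252.5 − 0.33(2250) = -490, so a = 490
C = 490 + 0.67(7250) = 490 + 4857.5 = 5347.5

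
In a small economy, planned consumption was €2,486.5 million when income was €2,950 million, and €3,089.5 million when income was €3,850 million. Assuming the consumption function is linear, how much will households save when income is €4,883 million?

MPC = (3089.5 − 2486.5)/(3850 − 2950) = 603/900 = 0.67
a = 2486.5 − 0.67(2950) = 2486.5 − 1976.5 = 510
C = 510 + 0.67(4883) = 3781.61
S = 4883 − 3781.61 = 1101.39

S = 1101.39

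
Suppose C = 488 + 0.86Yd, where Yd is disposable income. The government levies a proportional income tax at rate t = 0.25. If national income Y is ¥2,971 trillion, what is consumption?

C = 2404.295

Yd = (1 − 0.25)(2971) = 0.75(2971) = 2228.25
C = 488 + 0.86(2228.25) = 488 + 1916.295 = 2404.295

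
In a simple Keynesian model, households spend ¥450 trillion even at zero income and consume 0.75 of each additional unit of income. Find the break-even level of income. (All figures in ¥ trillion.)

Y = 1800

At break-even, C = Y: 450 + 0.75Y = Y
0.25Y = 450, so Y = 450/0.25 = 1800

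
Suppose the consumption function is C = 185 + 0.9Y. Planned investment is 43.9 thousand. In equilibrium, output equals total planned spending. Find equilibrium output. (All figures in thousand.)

Y = C + I = 185 + 0.9Y + 43.9
Y − 0.9Y = 228.9
0.1Y = 228.9, so Y = 228.9/0.1 = 2289

Y = 2289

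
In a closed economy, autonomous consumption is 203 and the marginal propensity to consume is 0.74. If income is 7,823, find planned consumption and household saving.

C = 5992.02; S = 1830.98

C = 203 + 0.74(7823) = 203 + 5789.02 = 5992.02
S = Y − C = 7823 − 5992.02 = 1830.98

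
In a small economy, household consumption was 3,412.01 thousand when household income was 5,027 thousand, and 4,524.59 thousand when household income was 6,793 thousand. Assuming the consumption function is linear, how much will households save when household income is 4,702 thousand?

S = 1494.74

MPC = (4524.59 − 3412.01)/(6793 − 5027) = 1112.58/1766 = 0.63
a = 3412.01 − 0.63(5027) = 3412.01 − 3167.01 = 245
C = 245 + 0.63(4702) = 3207.26
S = 4702 − 3207.26 = 1494.74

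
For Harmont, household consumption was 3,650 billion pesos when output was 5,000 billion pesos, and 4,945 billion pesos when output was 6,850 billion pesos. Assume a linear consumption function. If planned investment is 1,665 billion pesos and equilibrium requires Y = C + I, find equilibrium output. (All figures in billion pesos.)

Y = 6050

MPC = (4945 − 3650)/(6850 − 5000) = 1295/1850 = 0.7
a = 3650 − 0.7(5000) = 150
Equilibrium: Y = 150 + 0.7Y + 1665
0.3Y = 1815, so Y = 1815/0.3 = 6050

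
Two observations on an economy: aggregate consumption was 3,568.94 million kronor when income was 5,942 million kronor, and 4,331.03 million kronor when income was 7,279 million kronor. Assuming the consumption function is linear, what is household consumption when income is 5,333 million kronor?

C = 3221.81

MPC = (4331.03 − 3568.94)/(7279 − 5942) = 762.09/1337 = 0.57
a = 3568.94 − 0.57(5942) = 3568.94 − 3386.94 = 182
C = 182 + 0.57(5333) = 182 + 3039.81 = 3221.81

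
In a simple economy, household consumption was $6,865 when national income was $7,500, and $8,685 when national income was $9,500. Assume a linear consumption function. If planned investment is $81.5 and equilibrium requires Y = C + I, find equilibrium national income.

Y = 1350

MPC = (8685 − 6865)/(9500 − 7500) = 1820/2000 = 0.91
a = 6865 − 0.91(7500) = 40
Equilibrium: Y = 40 + 0.91Y + 81.5
0.09Y = 121.5, so Y = 121.5/0.09 = 1350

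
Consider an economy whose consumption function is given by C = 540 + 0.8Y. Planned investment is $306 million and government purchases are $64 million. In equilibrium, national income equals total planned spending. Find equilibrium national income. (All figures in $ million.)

Y = C + I + G = 540 + 0.8Y + 306 + 64
Y − 0.8Y = 910
0.2Y = 910, so Y = 910/0.2 = 4550

Y = 4550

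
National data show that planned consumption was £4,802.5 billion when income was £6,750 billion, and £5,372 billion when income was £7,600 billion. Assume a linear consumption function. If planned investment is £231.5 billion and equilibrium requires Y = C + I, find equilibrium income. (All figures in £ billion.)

MPC = (5372 − 4802.5)/(7600 − 6750) = 569.5/850 = 0.67
a = 4802.5 − 0.67(6750) = 280
Equilibrium: Y = 280 + 0.67Y + 231.5
0.33Y = 511.5, so Y = 511.5/0.33 = 1550

Y = 1550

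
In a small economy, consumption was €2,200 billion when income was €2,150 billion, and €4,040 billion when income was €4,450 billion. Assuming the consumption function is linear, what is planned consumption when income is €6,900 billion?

C = 6000

MPC = (4040 − 2200)/(4450 − 2150) = 1840/2300 = 0.8
a = 2200 − 0.8(2150) = 2200 − 1720 = 480
C = 480 + 0.8(6900) = 480 + 5520 = 6000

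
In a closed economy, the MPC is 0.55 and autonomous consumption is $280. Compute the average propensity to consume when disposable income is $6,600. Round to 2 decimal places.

APC = 0.59

C = 280 + 0.55(6600) = 3910
APC = C/Y = 3910/6600 = 0.59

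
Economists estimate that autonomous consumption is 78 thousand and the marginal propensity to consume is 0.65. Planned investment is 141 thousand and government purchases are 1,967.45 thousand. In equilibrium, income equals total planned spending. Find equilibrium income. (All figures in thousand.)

Y = 6247

Y = C + I + G = 78 + 0.65Y + 141 + 1967.45
Y − 0.65Y = 2186.45
0.35Y = 2186.45, so Y = 2186.45/0.35 = 6247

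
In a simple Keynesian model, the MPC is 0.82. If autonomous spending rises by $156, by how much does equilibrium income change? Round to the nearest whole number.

The multiplier is 1/(1 − MPC) = 1/0.18.
ΔY = 156/0.18 = 866.67 ≈ 867

ΔY ≈ 867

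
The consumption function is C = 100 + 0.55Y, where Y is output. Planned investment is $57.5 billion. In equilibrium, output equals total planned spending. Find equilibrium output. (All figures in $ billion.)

Y = 350

Y = C + I = 100 + 0.55Y + 57.5
Y − 0.55Y = 157.5
0.45Y = 157.5, so Y = 157.5/0.45 = 350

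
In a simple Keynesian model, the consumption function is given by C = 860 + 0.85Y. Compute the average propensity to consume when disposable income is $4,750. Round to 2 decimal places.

APC = 1.03

C = 860 + 0.85(4750) = 4897.5
APC = C/Y = 4897.5/4750 = 1.03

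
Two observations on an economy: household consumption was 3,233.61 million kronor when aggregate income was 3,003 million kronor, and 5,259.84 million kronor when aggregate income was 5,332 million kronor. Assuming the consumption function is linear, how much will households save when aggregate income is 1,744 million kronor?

S = -394.28

MPC = (5259.84 − 3233.61)/(5332 − 3003) = 2026.23/2329 = 0.87
a = 3233.61 − 0.87(3003) = 3233.61 − 2612.61 = 621
C = 621 + 0.87(1744) = 2138.28
S = 1744 − 2138.28 = -394.28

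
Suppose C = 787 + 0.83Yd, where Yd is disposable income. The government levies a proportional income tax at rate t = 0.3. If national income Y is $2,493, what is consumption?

C = 2235.433

Yd = (1 − 0.3)(2493) = 0.7(2493) = 1745.1
C = 787 + 0.83(1745.1) = 787 + 1448.433 = 2235.433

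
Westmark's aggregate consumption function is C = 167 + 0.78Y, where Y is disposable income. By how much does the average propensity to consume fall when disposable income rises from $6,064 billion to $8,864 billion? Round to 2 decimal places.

ΔAPC = 0.01

At Y = 6064: C = 167 + 0.78(6064) = 4896.92, APC = 4896.92/6064 = 0.808
At Y = 8864: C = 7080.92, APC = 7080.92/8864 = 0.799
Fall in APC = 0.808 − 0.799 = 0.009 ≈ 0.01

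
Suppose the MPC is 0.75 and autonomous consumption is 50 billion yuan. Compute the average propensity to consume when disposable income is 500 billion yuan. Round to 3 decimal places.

APC = 0.850

C = 50 + 0.75(500) = 425
APC = C/Y = 425/500 = 0.850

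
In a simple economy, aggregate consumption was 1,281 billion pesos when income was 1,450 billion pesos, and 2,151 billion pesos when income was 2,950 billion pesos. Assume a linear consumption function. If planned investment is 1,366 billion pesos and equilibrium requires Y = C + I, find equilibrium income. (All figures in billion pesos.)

MPC = (2151 − 1281)/(2950 − 1450) = 870/1500 = 0.58
a = 1281 − 0.58(1450) = 440
Equilibrium: Y = 440 + 0.58Y + 1366
0.42Y = 1806, so Y = 1806/0.42 = 4300

Y = 4300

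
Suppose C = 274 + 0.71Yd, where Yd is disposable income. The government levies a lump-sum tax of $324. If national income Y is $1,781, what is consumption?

C = 1308.47

Yd = Y − T = 1781 − 324 = 1457
C = 274 + 0.71(1457) = 274 + 1034.47 = 1308.47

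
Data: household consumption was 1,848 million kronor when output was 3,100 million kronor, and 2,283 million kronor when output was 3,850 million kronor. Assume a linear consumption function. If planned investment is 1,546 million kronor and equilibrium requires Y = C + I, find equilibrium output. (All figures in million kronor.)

MPC = (2283 − 1848)/(3850 − 3100) = 435/750 = 0.58
a = 1848 − 0.58(3100) = 50
Equilibrium: Y = 50 + 0.58Y + 1546
0.42Y = 1596, so Y = 1596/0.42 = 3800

Y = 3800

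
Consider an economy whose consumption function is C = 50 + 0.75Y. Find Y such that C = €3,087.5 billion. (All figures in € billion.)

Y = 4050

50 + 0.75Y = 3087.5
0.75Y = 3037.5, so Y = 3037.5/0.75 = 4050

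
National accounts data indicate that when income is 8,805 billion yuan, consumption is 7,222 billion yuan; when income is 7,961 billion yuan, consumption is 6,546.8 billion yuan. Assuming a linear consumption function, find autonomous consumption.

MPC = ΔC/ΔY = (7222 − 6546.8)/(8805 − 7961) = 675.2/844 = 0.8
a = C − MPC·Y = 6546.8 − 0.8(7961) = 6546.8 − 6368.8 = 178

a = 178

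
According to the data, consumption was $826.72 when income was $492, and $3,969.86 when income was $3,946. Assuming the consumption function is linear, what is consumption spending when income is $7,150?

MPC = (3969.86 − 826.72)/(3946 − 492) = 3143.14/3454 = 0.91
a = 826.72 − 0.91(492) = 826.72 − 447.72 = 379
C = 379 + 0.91(7150) = 379 + 6506.5 = 6885.5

C = 6885.5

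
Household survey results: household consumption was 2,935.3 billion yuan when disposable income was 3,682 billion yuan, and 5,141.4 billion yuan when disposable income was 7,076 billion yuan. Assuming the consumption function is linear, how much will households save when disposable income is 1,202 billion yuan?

S = -121.3

MPC = (5141.4 − 2935.3)/(7076 − 3682) = 2206.1/3394 = 0.65
a = 2935.3 − 0.65(3682) = 2935.3 − 2393.3 = 542
C = 542 + 0.65(1202) = 1323.3
S = 1202 − 1323.3 = -121.3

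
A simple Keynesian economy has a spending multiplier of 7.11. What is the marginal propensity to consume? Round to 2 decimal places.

MPC = 0.86

k = 1/(1 − MPC), so 1 − MPC = 1/k = 1/7.11 = 0.1406
MPC = 1 − 0.1406 = 0.86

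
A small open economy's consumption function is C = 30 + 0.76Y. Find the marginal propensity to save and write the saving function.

MPS = 1 − MPC = 1 − 0.76 = 0.24
S = Y − C = -30 + 0.24Y

MPS = 0.24; S = -30 + 0.24Y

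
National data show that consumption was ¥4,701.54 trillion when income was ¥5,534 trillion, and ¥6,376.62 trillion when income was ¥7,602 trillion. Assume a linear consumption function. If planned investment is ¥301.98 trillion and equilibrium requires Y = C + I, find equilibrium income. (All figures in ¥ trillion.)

Y = 2742

MPC = (6376.62 − 4701.54)/(7602 − 5534) = 1675.08/2068 = 0.81
a = 4701.54 − 0.81(5534) = 219
Equilibrium: Y = 219 + 0.81Y + 301.98
0.19Y = 520.98, so Y = 520.98/0.19 = 2742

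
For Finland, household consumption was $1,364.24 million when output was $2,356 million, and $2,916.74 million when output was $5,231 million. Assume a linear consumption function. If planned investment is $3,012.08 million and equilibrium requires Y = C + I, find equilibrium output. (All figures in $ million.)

Y = 6748

MPC = (2916.74 − 1364.24)/(5231 − 2356) = 1552.5/2875 = 0.54
a = 1364.24 − 0.54(2356) = 92
Equilibrium: Y = 92 + 0.54Y + 3012.08
0.46Y = 3104.08, so Y = 3104.08/0.46 = 6748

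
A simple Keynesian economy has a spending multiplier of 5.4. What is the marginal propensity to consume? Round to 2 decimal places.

MPC = 0.81

k = 1/(1 − MPC), so 1 − MPC = 1/k = 1/5.4 = 0.1852
MPC = 1 − 0.1852 = 0.81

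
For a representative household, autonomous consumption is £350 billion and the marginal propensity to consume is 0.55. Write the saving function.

S = -350 + 0.45Y

S = Y − C = Y − (350 + 0.55Y) = -350 + (1 − 0.55)Y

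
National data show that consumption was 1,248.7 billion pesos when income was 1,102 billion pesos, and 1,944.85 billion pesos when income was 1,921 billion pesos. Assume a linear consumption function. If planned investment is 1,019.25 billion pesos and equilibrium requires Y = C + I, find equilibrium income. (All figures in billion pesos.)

MPC = (1944.85 − 1248.7)/(1921 − 1102) = 696.15/819 = 0.85
a = 1248.7 − 0.85(1102) = 312
Equilibrium: Y = 312 + 0.85Y + 1019.25
0.15Y = 1331.25, so Y = 1331.25/0.15 = 8875

Y = 8875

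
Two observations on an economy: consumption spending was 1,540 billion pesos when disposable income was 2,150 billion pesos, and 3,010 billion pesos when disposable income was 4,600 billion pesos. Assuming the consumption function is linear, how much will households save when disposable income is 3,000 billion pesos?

MPC = (3010 − 1540)/(4600 − 2150) = 1470/2450 = 0.6
a = 1540 − 0.6(2150) = 1540 − 1290 = 250
C = 250 + 0.6(3000) = 2050
S = 3000 − 2050 = 950

S = 950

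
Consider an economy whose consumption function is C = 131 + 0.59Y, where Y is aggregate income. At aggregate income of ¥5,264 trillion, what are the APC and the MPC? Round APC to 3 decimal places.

APC = 0.615; MPC = 0.59

MPC = 0.59 (the slope of the consumption function)
C = 131 + 0.59(5264) = 3236.76, so APC = 3236.76/5264 = 0.615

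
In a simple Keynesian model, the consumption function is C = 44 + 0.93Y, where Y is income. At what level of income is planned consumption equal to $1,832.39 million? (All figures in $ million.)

Y = 1923

44 + 0.93Y = 1832.39
0.93Y = 1788.39, so Y = 1788.39/0.93 = 1923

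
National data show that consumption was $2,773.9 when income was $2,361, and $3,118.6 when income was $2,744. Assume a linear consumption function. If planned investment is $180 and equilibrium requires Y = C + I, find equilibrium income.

Y = 8290

MPC = (3118.6 − 2773.9)/(2744 − 2361) = 344.7/383 = 0.9
a = 2773.9 − 0.9(2361) = 649
Equilibrium: Y = 649 + 0.9Y + 180
0.1Y = 829, so Y = 829/0.1 = 8290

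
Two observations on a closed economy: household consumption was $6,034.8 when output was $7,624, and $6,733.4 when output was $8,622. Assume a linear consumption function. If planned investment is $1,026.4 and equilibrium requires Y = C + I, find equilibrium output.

Y = 5748

MPC = (6733.4 − 6034.8)/(8622 − 7624) = 698.6/998 = 0.7
a = 6034.8 − 0.7(7624) = 698
Equilibrium: Y = 698 + 0.7Y + 1026.4
0.3Y = 1724.4, so Y = 1724.4/0.3 = 5748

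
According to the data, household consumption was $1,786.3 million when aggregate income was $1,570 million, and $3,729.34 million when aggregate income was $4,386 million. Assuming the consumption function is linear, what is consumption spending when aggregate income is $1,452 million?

C = 1704.88

MPC = (3729.34 − 1786.3)/(4386 − 1570) = 1943.04/2816 = 0.69
a = 1786.3 − 0.69(1570) = 1786.3 − 1083.3 = 703
C = 703 + 0.69(1452) = 703 + 1001.88 = 1704.88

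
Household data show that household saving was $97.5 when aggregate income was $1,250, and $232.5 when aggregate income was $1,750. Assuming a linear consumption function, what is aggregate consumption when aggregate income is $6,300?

MPS = ΔS/ΔY = (232.5 − 97.5)/(1750 − 1250) = 135/500 = 0.27
MPC = 1 − MPS = 0.73
Autonomous saving = 97.5 − 0.27(1250) = -240, so a = 240
C = 240 + 0.73(6300) = 240 + 4599 = 4839

C = 4839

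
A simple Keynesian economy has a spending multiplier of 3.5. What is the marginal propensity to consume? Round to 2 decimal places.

MPC = 0.71

k = 1/(1 − MPC), so 1 − MPC = 1/k = 1/3.5 = 0.2857
MPC = 1 − 0.2857 = 0.71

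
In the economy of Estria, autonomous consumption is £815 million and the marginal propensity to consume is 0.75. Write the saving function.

S = Y − C = Y − (815 + 0.75Y) = -815 + (1 − 0.75)Y

S = -815 + 0.25Y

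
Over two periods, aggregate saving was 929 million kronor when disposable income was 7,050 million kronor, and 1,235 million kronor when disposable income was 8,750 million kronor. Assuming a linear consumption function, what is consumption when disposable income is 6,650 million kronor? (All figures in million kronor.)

C = 5793

MPS = ΔS/ΔY = (1235 − 929)/(8750 − 7050) = 306/1700 = 0.18
MPC = 1 − MPS = 0.82
Autonomous saving = 929 − 0.18(7050) = -340, so a = 340
C = 340 + 0.82(6650) = 340 + 5453 = 5793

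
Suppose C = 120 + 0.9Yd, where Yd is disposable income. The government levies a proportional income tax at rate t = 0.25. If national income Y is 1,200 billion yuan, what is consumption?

Yd = (1 − 0.25)(1200) = 0.75(1200) = 900
C = 120 + 0.9(900) = 120 + 810 = 930

C = 930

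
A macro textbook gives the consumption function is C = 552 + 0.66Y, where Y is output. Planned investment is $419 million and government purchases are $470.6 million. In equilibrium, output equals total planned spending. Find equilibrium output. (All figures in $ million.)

Y = C + I + G = 552 + 0.66Y + 419 + 470.6
Y − 0.66Y = 1441.6
0.34Y = 1441.6, so Y = 1441.6/0.34 = 4240

Y = 4240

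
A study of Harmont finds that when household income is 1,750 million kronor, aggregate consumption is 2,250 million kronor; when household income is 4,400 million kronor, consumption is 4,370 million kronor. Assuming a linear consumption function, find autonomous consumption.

a = 850

MPC = ΔC/ΔY = (4370 − 2250)/(4400 − 1750) = 2120/2650 = 0.8
a = C − MPC·Y = 2250 − 0.8(1750) = 2250 − 1400 = 850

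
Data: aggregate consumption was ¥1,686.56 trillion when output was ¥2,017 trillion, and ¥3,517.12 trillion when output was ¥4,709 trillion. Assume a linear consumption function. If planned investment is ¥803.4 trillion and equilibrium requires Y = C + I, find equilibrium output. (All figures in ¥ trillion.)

Y = 3495

MPC = (3517.12 − 1686.56)/(4709 − 2017) = 1830.56/2692 = 0.68
a = 1686.56 − 0.68(2017) = 315
Equilibrium: Y = 315 + 0.68Y + 803.4
0.32Y = 1118.4, so Y = 1118.4/0.32 = 3495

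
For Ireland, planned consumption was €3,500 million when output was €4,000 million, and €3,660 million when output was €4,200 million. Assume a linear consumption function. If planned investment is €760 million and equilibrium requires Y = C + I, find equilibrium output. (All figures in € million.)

MPC = (3660 − 3500)/(4200 − 4000) = 160/200 = 0.8
a = 3500 − 0.8(4000) = 300
Equilibrium: Y = 300 + 0.8Y + 760
0.2Y = 1060, so Y = 1060/0.2 = 5300

Y = 5300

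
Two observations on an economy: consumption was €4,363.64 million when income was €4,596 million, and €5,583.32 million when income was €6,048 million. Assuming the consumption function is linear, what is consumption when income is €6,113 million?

C = 5637.92

MPC = (5583.32 − 4363.64)/(6048 − 4596) = 1219.68/1452 = 0.84
a = 4363.64 − 0.84(4596) = 4363.64 − 3860.64 = 503
C = 503 + 0.84(6113) = 503 + 5134.92 = 5637.92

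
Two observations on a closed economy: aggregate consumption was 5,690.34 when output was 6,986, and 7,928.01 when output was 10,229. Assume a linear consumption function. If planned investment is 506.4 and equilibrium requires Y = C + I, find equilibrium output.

MPC = (7928.01 − 5690.34)/(10229 − 6986) = 2237.67/3243 = 0.69
a = 5690.34 − 0.69(6986) = 870
Equilibrium: Y = 870 + 0.69Y + 506.4
0.31Y = 1376.4, so Y = 1376.4/0.31 = 4440

Y = 4440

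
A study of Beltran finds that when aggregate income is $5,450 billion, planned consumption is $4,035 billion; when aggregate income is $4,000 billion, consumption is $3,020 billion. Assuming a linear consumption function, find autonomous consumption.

a = 220

MPC = ΔC/ΔY = (4035 − 3020)/(5450 − 4000) = 1015/1450 = 0.7
a = C − MPC·Y = 3020 − 0.7(4000) = 3020 − 2800 = 220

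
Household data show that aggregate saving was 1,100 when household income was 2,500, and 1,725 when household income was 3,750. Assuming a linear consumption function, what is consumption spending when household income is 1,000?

MPS = ΔS/ΔY = (1725 − 1100)/(3750 − 2500) = 625/1250 = 0.5
MPC = 1 − MPS = 0.5
Autonomous saving = 1100 − 0.5(2500) = -150, so a = 150
C = 150 + 0.5(1000) = 150 + 500 = 650

C = 650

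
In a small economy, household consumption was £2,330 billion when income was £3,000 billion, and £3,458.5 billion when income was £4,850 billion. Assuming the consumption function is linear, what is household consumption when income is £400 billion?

C = 744

MPC = (3458.5 − 2330)/(4850 − 3000) = 1128.5/1850 = 0.61
a = 2330 − 0.61(3000) = 2330 − 1830 = 500
C = 500 + 0.61(400) = 500 + 244 = 744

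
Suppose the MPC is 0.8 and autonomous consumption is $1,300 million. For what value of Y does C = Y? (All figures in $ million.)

At break-even, C = Y: 1300 + 0.8Y = Y
0.2Y = 1300, so Y = 1300/0.2 = 6500

Y = 6500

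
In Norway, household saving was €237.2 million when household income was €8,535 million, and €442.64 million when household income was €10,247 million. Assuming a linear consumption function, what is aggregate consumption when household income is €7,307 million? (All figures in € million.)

MPS = ΔS/ΔY = (442.64 − 237.2)/(10247 − 8535) = 205.44/1712 = 0.12
MPC = 1 − MPS = 0.88
Autonomous saving = 237.2 − 0.12(8535) = -787, so a = 787
C = 787 + 0.88(7307) = 787 + 6430.16 = 7217.16

C = 7217.16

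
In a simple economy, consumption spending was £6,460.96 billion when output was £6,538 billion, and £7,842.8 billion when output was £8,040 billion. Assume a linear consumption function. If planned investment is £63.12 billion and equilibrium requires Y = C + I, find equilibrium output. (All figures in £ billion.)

Y = 6364

MPC = (7842.8 − 6460.96)/(8040 − 6538) = 1381.84/1502 = 0.92
a = 6460.96 − 0.92(6538) = 446
Equilibrium: Y = 446 + 0.92Y + 63.12
0.08Y = 509.12, so Y = 509.12/0.08 = 6364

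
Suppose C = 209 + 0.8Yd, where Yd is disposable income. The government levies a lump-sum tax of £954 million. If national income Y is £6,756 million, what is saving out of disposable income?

S = 951.4

Yd = Y − T = 6756 − 954 = 5802
C = 209 + 0.8(5802) = 209 + 4641.6 = 4850.6
S = Yd − C = 5802 − 4850.6 = 951.4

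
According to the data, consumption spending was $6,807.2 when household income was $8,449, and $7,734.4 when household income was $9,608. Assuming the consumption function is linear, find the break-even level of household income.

MPC = (7734.4 − 6807.2)/(9608 − 8449) = 927.2/1159 = 0.8
a = 6807.2 − 0.8(8449) = 6807.2 − 6759.2 = 48
Break-even: Y = a/(1−MPC) = 48/0.2 = 240

Y = 240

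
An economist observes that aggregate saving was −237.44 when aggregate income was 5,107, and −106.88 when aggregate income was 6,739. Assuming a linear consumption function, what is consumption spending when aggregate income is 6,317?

C = 6457.64

MPS = ΔS/ΔY = (-106.88 − (-237.44))/(6739 − 5107) = 130.56/1632 = 0.08
MPC = 1 − MPS = 0.92
Autonomous saving = -237.44 − 0.08(5107) = -646, so a = 646
C = 646 + 0.92(6317) = 646 + 5811.64 = 6457.64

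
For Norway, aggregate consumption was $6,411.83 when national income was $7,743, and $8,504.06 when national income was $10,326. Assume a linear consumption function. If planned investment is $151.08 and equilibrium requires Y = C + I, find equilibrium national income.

Y = 1532

MPC = (8504.06 − 6411.83)/(10326 − 7743) = 2092.23/2583 = 0.81
a = 6411.83 − 0.81(7743) = 140
Equilibrium: Y = 140 + 0.81Y + 151.08
0.19Y = 291.08, so Y = 291.08/0.19 = 1532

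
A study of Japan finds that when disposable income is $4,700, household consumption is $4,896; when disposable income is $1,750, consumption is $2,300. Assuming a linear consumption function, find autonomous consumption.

MPC = ΔC/ΔY = (4896 − 2300)/(4700 − 1750) = 2596/2950 = 0.88
a = C − MPC·Y = 2300 − 0.88(1750) = 2300 − 1540 = 760

a = 760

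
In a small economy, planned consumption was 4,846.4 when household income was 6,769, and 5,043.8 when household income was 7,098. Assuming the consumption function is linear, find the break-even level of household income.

MPC = (5043.8 − 4846.4)/(7098 − 6769) = 197.4/329 = 0.6
a = 4846.4 − 0.6(6769) = 4846.4 − 4061.4 = 785
Break-even: Y = a/(1−MPC) = 785/0.4 = 1962.5

Y = 1962.5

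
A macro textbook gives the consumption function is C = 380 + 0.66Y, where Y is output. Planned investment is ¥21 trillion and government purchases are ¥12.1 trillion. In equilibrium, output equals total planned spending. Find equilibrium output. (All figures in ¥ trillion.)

Y = C + I + G = 380 + 0.66Y + 21 + 12.1
Y − 0.66Y = 413.1
0.34Y = 413.1, so Y = 413.1/0.34 = 1215

Y = 1215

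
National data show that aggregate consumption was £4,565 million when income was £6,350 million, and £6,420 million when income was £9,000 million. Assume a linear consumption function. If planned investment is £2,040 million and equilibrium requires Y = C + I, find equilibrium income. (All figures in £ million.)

MPC = (6420 − 4565)/(9000 − 6350) = 1855/2650 = 0.7
a = 4565 − 0.7(6350) = 120
Equilibrium: Y = 120 + 0.7Y + 2040
0.3Y = 2160, so Y = 2160/0.3 = 7200

Y = 7200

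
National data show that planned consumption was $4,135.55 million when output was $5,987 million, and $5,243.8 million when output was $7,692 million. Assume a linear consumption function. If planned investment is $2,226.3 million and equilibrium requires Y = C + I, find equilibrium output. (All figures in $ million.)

Y = 7058

MPC = (5243.8 − 4135.55)/(7692 − 5987) = 1108.25/1705 = 0.65
a = 4135.55 − 0.65(5987) = 244
Equilibrium: Y = 244 + 0.65Y + 2226.3
0.35Y = 2470.3, so Y = 2470.3/0.35 = 7058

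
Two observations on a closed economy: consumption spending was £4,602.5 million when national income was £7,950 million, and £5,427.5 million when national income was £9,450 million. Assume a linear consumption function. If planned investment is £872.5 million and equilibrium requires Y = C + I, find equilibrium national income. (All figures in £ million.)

MPC = (5427.5 − 4602.5)/(9450 − 7950) = 825/1500 = 0.55
a = 4602.5 − 0.55(7950) = 230
Equilibrium: Y = 230 + 0.55Y + 872.5
0.45Y = 1102.5, so Y = 1102.5/0.45 = 2450

Y = 2450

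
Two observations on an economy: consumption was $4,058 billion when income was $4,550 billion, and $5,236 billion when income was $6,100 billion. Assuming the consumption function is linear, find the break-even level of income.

MPC = (5236 − 4058)/(6100 − 4550) = 1178/1550 = 0.76
a = 4058 − 0.76(4550) = 4058 − 3458 = 600
Break-even: Y = a/(1−MPC) = 600/0.24 = 2500

Y = 2500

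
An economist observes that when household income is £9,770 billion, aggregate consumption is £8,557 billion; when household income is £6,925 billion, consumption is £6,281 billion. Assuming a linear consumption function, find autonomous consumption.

MPC = ΔC/ΔY = (8557 − 6281)/(9770 − 6925) = 2276/2845 = 0.8
a = C − MPC·Y = 6281 − 0.8(6925) = 6281 − 5540 = 741

a = 741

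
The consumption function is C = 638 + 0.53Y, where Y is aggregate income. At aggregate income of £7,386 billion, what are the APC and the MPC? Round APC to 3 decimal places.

MPC = 0.53 (the slope of the consumption function)
C = 638 + 0.53(7386) = 4552.58, so APC = 4552.58/7386 = 0.616

APC = 0.616; MPC = 0.53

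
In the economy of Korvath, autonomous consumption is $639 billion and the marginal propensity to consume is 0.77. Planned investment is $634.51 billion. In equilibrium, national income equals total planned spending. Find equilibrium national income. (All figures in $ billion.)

Y = C + I = 639 + 0.77Y + 634.51
Y − 0.77Y = 1273.51
0.23Y = 1273.51, so Y = 1273.51/0.23 = 5537

Y = 5537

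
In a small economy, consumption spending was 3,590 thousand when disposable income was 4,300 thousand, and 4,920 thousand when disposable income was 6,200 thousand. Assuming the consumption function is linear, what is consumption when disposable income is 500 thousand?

MPC = (4920 − 3590)/(6200 − 4300) = 1330/1900 = 0.7
a = 3590 − 0.7(4300) = 3590 − 3010 = 580
C = 580 + 0.7(500) = 580 + 350 = 930

C = 930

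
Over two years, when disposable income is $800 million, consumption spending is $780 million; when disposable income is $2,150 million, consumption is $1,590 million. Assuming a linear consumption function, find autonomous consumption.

a = 300

MPC = ΔC/ΔY = (1590 − 780)/(2150 − 800) = 810/1350 = 0.6
a = C − MPC·Y = 780 − 0.6(800) = 780 − 480 = 300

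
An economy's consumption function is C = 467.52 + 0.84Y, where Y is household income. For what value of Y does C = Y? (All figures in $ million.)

Y = 2922

At break-even, C = Y: 467.52 + 0.84Y = Y
0.16Y = 467.52, so Y = 467.52/0.16 = 2922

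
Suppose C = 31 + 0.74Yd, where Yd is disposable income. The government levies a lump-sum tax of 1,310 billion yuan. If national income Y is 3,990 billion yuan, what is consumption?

Yd = Y − T = 3990 − 1310 = 2680
C = 31 + 0.74(2680) = 31 + 1983.2 = 2014.2

C = 2014.2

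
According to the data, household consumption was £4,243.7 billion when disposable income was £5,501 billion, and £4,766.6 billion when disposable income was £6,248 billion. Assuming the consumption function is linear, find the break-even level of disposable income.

Y = 1310

MPC = (4766.6 − 4243.7)/(6248 − 5501) = 522.9/747 = 0.7
a = 4243.7 − 0.7(5501) = 4243.7 − 3850.7 = 393
Break-even: Y = a/(1−MPC) = 393/0.3 = 1310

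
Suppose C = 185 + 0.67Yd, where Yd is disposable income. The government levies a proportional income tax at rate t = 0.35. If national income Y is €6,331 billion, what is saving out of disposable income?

Yd = (1 − 0.35)(6331) = 0.65(6331) = 4115.15
C = 185 + 0.67(4115.15) = 185 + 2757.1505 = 2942.1505
S = Yd − C = 4115.15 − 2942.1505 = 1172.9995

S = 1172.9995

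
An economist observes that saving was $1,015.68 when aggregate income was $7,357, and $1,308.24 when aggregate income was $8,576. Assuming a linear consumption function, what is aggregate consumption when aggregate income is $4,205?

C = 3945.8

MPS = ΔS/ΔY = (1308.24 − 1015.68)/(8576 − 7357) = 292.56/1219 = 0.24
MPC = 1 − MPS = 0.76
Autonomous saving = 1015.68 − 0.24(7357) = -750, so a = 750
C = 750 + 0.76(4205) = 750 + 3195.8 = 3945.8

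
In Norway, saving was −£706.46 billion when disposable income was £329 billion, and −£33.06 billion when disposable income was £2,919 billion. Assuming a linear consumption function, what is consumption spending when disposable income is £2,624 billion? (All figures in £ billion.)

C = 2733.76

MPS = ΔS/ΔY = (-33.06 − (-706.46))/(2919 − 329) = 673.4/2590 = 0.26
MPC = 1 − MPS = 0.74
Autonomous saving = -706.46 − 0.26(329) = -792, so a = 792
C = 792 + 0.74(2624) = 792 + 1941.76 = 2733.76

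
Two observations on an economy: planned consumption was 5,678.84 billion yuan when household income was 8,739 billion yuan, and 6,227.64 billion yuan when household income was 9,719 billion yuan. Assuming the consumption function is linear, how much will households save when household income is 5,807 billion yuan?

S = 1770.08

MPC = (6227.64 − 5678.84)/(9719 − 8739) = 548.8/980 = 0.56
a = 5678.84 − 0.56(8739) = 5678.84 − 4893.84 = 785
C = 785 + 0.56(5807) = 4036.92
S = 5807 − 4036.92 = 1770.08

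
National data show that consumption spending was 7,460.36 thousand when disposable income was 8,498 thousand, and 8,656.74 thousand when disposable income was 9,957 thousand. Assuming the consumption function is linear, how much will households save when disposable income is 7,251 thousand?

MPC = (8656.74 − 7460.36)/(9957 − 8498) = 1196.38/1459 = 0.82
a = 7460.36 − 0.82(8498) = 7460.36 − 6968.36 = 492
C = 492 + 0.82(7251) = 6437.82
S = 7251 − 6437.82 = 813.18

S = 813.18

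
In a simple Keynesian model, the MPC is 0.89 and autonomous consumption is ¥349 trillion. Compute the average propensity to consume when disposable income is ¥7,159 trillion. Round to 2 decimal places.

APC = 0.94

C = 349 + 0.89(7159) = 6720.51
APC = C/Y = 6720.51/7159 = 0.94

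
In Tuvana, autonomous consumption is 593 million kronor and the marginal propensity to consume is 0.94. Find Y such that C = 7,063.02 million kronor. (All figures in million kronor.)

Y = 6883

593 + 0.94Y = 7063.02
0.94Y = 6470.02, so Y = 6470.02/0.94 = 6883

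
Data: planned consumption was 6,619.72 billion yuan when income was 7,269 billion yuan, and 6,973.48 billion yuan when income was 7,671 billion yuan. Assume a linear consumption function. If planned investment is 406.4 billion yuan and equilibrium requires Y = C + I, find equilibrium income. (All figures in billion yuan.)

Y = 5245

MPC = (6973.48 − 6619.72)/(7671 − 7269) = 353.76/402 = 0.88
a = 6619.72 − 0.88(7269) = 223
Equilibrium: Y = 223 + 0.88Y + 406.4
0.12Y = 629.4, so Y = 629.4/0.12 = 5245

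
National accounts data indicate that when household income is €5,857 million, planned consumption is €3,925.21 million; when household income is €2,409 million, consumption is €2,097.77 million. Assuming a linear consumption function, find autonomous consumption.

MPC = ΔC/ΔY = (3925.21 − 2097.77)/(5857 − 2409) = 1827.44/3448 = 0.53
a = C − MPC·Y = 2097.77 − 0.53(2409) = 2097.77 − 1276.77 = 821

a = 821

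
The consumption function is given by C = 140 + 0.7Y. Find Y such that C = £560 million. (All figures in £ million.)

Y = 600

140 + 0.7Y = 560
0.7Y = 420, so Y = 420/0.7 = 600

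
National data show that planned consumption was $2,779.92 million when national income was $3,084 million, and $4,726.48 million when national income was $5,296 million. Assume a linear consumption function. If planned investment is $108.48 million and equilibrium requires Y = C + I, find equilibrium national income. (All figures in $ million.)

MPC = (4726.48 − 2779.92)/(5296 − 3084) = 1946.56/2212 = 0.88
a = 2779.92 − 0.88(3084) = 66
Equilibrium: Y = 66 + 0.88Y + 108.48
0.12Y = 174.48, so Y = 174.48/0.12 = 1454

Y = 1454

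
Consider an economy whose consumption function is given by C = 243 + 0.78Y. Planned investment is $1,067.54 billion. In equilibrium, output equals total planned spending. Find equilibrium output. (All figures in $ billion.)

Y = 5957

Y = C + I = 243 + 0.78Y + 1067.54
Y − 0.78Y = 1310.54
0.22Y = 1310.54, so Y = 1310.54/0.22 = 5957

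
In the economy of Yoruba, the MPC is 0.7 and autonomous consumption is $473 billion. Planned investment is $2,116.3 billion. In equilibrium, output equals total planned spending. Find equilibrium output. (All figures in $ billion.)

Y = 8631

Y = C + I = 473 + 0.7Y + 2116.3
Y − 0.7Y = 2589.3
0.3Y = 2589.3, so Y = 2589.3/0.3 = 8631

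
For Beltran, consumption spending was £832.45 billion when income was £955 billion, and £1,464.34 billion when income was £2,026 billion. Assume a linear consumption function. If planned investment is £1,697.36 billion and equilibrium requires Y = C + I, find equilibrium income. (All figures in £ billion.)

Y = 4796

MPC = (1464.34 − 832.45)/(2026 − 955) = 631.89/1071 = 0.59
a = 832.45 − 0.59(955) = 269
Equilibrium: Y = 269 + 0.59Y + 1697.36
0.41Y = 1966.36, so Y = 1966.36/0.41 = 4796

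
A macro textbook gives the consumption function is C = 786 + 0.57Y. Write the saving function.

S = -786 + 0.43Y

S = Y − C = Y − (786 + 0.57Y) = -786 + (1 − 0.57)Y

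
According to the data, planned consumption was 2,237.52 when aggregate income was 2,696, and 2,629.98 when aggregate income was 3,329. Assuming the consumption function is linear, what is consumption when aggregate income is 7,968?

MPC = (2629.98 − 2237.52)/(3329 − 2696) = 392.46/633 = 0.62
a = 2237.52 − 0.62(2696) = 2237.52 − 1671.52 = 566
C = 566 + 0.62(7968) = 566 + 4940.16 = 5506.16

C = 5506.16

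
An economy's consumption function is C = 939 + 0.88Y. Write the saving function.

S = Y − C = Y − (939 + 0.88Y) = -939 + (1 − 0.88)Y

S = -939 + 0.12Y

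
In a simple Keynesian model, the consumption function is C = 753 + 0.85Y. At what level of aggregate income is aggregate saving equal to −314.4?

Y = 2924

S = Y − C = -753 + 0.15Y
-753 + 0.15Y = -314.4, so 0.15Y = 438.6 and Y = 2924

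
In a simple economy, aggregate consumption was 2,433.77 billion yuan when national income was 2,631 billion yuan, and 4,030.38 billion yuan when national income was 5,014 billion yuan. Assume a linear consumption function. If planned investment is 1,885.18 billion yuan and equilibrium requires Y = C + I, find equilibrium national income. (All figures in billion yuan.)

MPC = (4030.38 − 2433.77)/(5014 − 2631) = 1596.61/2383 = 0.67
a = 2433.77 − 0.67(2631) = 671
Equilibrium: Y = 671 + 0.67Y + 1885.18
0.33Y = 2556.18, so Y = 2556.18/0.33 = 7746

Y = 7746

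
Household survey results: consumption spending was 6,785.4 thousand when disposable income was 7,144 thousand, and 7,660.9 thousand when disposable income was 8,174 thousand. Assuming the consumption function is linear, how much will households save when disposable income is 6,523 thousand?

S = 265.45

MPC = (7660.9 − 6785.4)/(8174 − 7144) = 875.5/1030 = 0.85
a = 6785.4 − 0.85(7144) = 6785.4 − 6072.4 = 713
C = 713 + 0.85(6523) = 6257.55
S = 6523 − 6257.55 = 265.45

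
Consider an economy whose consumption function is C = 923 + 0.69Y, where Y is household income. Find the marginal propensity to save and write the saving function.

MPS = 0.31; S = -923 + 0.31Y

MPS = 1 − MPC = 1 − 0.69 = 0.31
S = Y − C = -923 + 0.31Y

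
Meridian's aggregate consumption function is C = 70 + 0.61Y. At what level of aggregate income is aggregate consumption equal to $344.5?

70 + 0.61Y = 344.5
0.61Y = 274.5, so Y = 274.5/0.61 = 450

Y = 450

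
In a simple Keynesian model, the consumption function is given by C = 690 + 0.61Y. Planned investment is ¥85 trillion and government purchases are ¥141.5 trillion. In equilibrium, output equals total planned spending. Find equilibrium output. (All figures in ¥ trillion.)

Y = 2350

Y = C + I + G = 690 + 0.61Y + 85 + 141.5
Y − 0.61Y = 916.5
0.39Y = 916.5, so Y = 916.5/0.39 = 2350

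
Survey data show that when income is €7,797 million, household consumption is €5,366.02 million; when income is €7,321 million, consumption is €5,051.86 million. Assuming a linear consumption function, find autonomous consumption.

MPC = ΔC/ΔY = (5366.02 − 5051.86)/(7797 − 7321) = 314.16/476 = 0.66
a = C − MPC·Y = 5051.86 − 0.66(7321) = 5051.86 − 4831.86 = 220

a = 220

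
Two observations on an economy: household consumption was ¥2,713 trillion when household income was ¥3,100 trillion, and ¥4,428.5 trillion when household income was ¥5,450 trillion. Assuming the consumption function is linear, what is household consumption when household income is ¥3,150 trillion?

C = 2749.5

MPC = (4428.5 − 2713)/(5450 − 3100) = 1715.5/2350 = 0.73
a = 2713 − 0.73(3100) = 2713 − 2263 = 450
C = 450 + 0.73(3150) = 450 + 2299.5 = 2749.5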